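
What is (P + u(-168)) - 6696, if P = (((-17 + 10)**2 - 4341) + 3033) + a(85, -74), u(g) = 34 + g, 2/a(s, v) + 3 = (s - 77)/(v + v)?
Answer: -914131/113 ≈ -8089.7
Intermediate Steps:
a(s, v) = 2/(-3 + (-77 + s)/(2*v)) (a(s, v) = 2/(-3 + (s - 77)/(v + v)) = 2/(-3 + (-77 + s)/((2*v))) = 2/(-3 + (-77 + s)*(1/(2*v))) = 2/(-3 + (-77 + s)/(2*v)))
P = -142341/113 (P = (((-17 + 10)**2 - 4341) + 3033) + 4*(-74)/(-77 + 85 - 6*(-74)) = (((-7)**2 - 4341) + 3033) + 4*(-74)/(-77 + 85 + 444) = ((49 - 4341) + 3033) + 4*(-74)/452 = (-4292 + 3033) + 4*(-74)*(1/452) = -1259 - 74/113 = -142341/113 ≈ -1259.7)
(P + u(-168)) - 6696 = (-142341/113 + (34 - 168)) - 6696 = (-142341/113 - 134) - 6696 = -157483/113 - 6696 = -914131/113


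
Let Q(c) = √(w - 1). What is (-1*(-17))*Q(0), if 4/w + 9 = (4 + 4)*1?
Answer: 17*I*√5 ≈ 38.013*I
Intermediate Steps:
w = -4 (w = 4/(-9 + (4 + 4)*1) = 4/(-9 + 8*1) = 4/(-9 + 8) = 4/(-1) = 4*(-1) = -4)
Q(c) = I*√5 (Q(c) = √(-4 - 1) = √(-5) = I*√5)
(-1*(-17))*Q(0) = (-1*(-17))*(I*√5) = 17*(I*√5) = 17*I*√5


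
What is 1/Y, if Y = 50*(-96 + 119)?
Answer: 1/1150 ≈ 0.00086956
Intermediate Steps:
Y = 1150 (Y = 50*23 = 1150)
1/Y = 1/1150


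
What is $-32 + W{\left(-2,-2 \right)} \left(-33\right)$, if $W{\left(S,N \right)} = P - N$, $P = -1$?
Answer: $-65$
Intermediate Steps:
$W{\left(S,N \right)} = -1 - N$
$-32 + W{\left(-2,-2 \right)} \left(-33\right) = -32 + \left(-1 - -2\right) \left(-33\right) = -32 + \left(-1 + 2\right) \left(-33\right) = -32 + 1 \left(-33\right) = -32 - 33 = -65$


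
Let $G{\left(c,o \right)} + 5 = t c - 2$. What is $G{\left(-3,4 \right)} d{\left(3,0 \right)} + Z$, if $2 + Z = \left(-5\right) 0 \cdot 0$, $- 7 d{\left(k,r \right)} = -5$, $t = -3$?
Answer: $- \frac{4}{7} \approx -0.57143$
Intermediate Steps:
$d{\left(k,r \right)} = \frac{5}{7}$ ($d{\left(k,r \right)} = \left(- \frac{1}{7}\right) \left(-5\right) = \frac{5}{7}$)
$Z = -2$ ($Z = -2 + \left(-5\right) 0 \cdot 0 = -2 + 0 \cdot 0 = -2 + 0 = -2$)
$G{\left(c,o \right)} = -7 - 3 c$ ($G{\left(c,o \right)} = -5 - \left(2 + 3 c\right) = -7 - 3 c$)
$G{\left(-3,4 \right)} d{\left(3,0 \right)} + Z = \left(-7 - -9\right) \frac{5}{7} - 2 = \left(-7 + 9\right) \frac{5}{7} - 2 = 2 \cdot \frac{5}{7} - 2 = \frac{10}{7} - 2 = - \frac{4}{7}$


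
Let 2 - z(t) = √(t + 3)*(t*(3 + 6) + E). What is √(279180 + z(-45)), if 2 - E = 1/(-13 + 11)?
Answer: √(1116728 + 1610*I*√42)/2 ≈ 528.38 + 2.4684*I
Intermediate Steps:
E = 5/2 (E = 2 - 1/(-13 + 11) = 2 - 1/(-2) = 2 - 1*(-½) = 2 + ½ = 5/2 ≈ 2.5000)
z(t) = 2 - √(3 + t)*(5/2 + 9*t) (z(t) = 2 - √(t + 3)*(t*(3 + 6) + 5/2) = 2 - √(3 + t)*(t*9 + 5/2) = 2 - √(3 + t)*(9*t + 5/2) = 2 - √(3 + t)*(5/2 + 9*t))
√(279180 + z(-45)) = √(279180 + (2 - 5*√(3 - 45)/2 - 9*(-45)*√(3 - 45))) = √(279180 + (2 - 5*I*√42/2 - 9*(-45)*√(-42))) = √(279180 + (2 - 5*I*√42/2 - 9*(-45)*I*√42)) = √(279180 + (2 - 5*I*√42/2 + 405*I*√42)) = √(279180 + (2 + 805*I*√42/2)) = √(279182 + 805*I*√42/2)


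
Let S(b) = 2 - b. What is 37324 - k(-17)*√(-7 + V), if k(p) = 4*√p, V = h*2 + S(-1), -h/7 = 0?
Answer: 37324 + 8*√17 ≈ 37357.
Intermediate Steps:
h = 0 (h = -7*0 = 0)
V = 3 (V = 0*2 + (2 - 1*(-1)) = 0 + (2 + 1) = 0 + 3 = 3)
37324 - k(-17)*√(-7 + V) = 37324 - 4*√(-17)*√(-7 + 3) = 37324 - 4*(I*√17)*√(-4) = 37324 - 4*I*√17*2*I = 37324 - (-8)*√17 = 37324 + 8*√17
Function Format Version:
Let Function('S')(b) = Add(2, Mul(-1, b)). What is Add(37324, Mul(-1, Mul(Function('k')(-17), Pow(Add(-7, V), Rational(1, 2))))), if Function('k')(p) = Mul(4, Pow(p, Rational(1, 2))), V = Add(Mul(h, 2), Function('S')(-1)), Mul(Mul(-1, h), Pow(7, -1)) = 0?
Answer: Add(37324, Mul(8, Pow(17, Rational(1, 2)))) ≈ 37357.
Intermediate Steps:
h = 0 (h = Mul(-7, 0) = 0)
V = 3 (V = Add(Mul(0, 2), Add(2, Mul(-1, -1))) = Add(0, Add(2, 1)) = Add(0, 3) = 3)
Add(37324, Mul(-1, Mul(Function('k')(-17), Pow(Add(-7, V), Rational(1, 2))))) = Add(37324, Mul(-1, Mul(Mul(4, Pow(-17, Rational(1, 2))), Pow(Add(-7, 3), Rational(1, 2))))) = Add(37324, Mul(-1, Mul(Mul(4, Mul(I, Pow(17, Rational(1, 2)))), Pow(-4, Rational(1, 2))))) = Add(37324, Mul(-1, Mul(Mul(4, I, Pow(17, Rational(1, 2))), Mul(2, I)))) = Add(37324, Mul(-1, Mul(-8, Pow(17, Rational(1, 2))))) = Add(37324, Mul(8, Pow(17, Rational(1, 2))))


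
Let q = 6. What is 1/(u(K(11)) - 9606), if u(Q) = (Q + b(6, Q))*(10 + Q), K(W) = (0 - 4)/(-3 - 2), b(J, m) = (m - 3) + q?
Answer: -25/238908 ≈ -0.00010464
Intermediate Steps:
b(J, m) = 3 + m (b(J, m) = (m - 3) + 6 = (-3 + m) + 6 = 3 + m)
K(W) = ⅘ (K(W) = -4/(-5) = -4*(-⅕) = ⅘)
u(Q) = (3 + 2*Q)*(10 + Q) (u(Q) = (Q + (3 + Q))*(10 + Q) = (3 + 2*Q)*(10 + Q))
1/(u(K(11)) - 9606) = 1/((30 + 2*(⅘)² + 23*(⅘)) - 9606) = 1/((30 + 2*(16/25) + 92/5) - 9606) = 1/((30 + 32/25 + 92/5) - 9606) = 1/(1242/25 - 9606) = 1/(-238908/25) = -25/238908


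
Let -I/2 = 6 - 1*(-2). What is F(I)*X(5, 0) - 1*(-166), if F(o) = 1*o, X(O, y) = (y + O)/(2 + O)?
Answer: 1082/7 ≈ 154.57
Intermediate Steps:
I = -16 (I = -2*(6 - 1*(-2)) = -2*(6 + 2) = -2*8 = -16)
X(O, y) = (O + y)/(2 + O)
F(o) = o
F(I)*X(5, 0) - 1*(-166) = -16*(5 + 0)/(2 + 5) - 1*(-166) = -16*5/7 + 166 = -80/7 + 166 = 1082/7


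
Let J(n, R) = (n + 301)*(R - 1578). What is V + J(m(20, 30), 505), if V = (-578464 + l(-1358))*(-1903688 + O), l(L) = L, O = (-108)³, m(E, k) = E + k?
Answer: 1834208538177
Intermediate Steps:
O = -1259712
J(n, R) = (-1578 + R)*(301 + n) (J(n, R) = (301 + n)*(-1578 + R) = (-1578 + R)*(301 + n))
V = 1834208914800 (V = (-578464 - 1358)*(-1903688 - 1259712) = -579822*(-3163400) = 1834208914800)
V + J(m(20, 30), 505) = 1834208914800 + (-474978 - 1578*(20 + 30) + 301*505 + 505*(20 + 30)) = 1834208914800 + (-474978 - 1578*50 + 152005 + 505*50) = 1834208914800 + (-474978 - 78900 + 152005 + 25250) = 1834208914800 - 376623 = 1834208538177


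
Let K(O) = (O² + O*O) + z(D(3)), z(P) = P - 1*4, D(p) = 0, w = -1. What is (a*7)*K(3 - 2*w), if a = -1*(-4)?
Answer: 1288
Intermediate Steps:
z(P) = -4 + P (z(P) = P - 4 = -4 + P)
a = 4
K(O) = -4 + 2*O² (K(O) = (O² + O*O) + (-4 + 0) = (O² + O²) - 4 = 2*O² - 4 = -4 + 2*O²)
(a*7)*K(3 - 2*w) = (4*7)*(-4 + 2*(3 - 2*(-1))²) = 28*(-4 + 2*(3 + 2)²) = 28*(-4 + 2*5²) = 28*(-4 + 2*25) = 28*(-4 + 50) = 28*46 = 1288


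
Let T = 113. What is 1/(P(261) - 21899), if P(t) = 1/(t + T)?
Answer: -374/8190225 ≈ -4.5664e-5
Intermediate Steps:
P(t) = 1/(113 + t) (P(t) = 1/(t + 113) = 1/(113 + t))
1/(P(261) - 21899) = 1/(1/(113 + 261) - 21899) = 1/(1/374 - 21899) = 1/(-8190225/374) = -374/8190225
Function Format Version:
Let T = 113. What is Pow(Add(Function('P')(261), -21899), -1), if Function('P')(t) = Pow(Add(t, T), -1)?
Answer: Rational(-374, 8190225) ≈ -4.5664e-5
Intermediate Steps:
Function('P')(t) = Pow(Add(113, t), -1) (Function('P')(t) = Pow(Add(t, 113), -1) = Pow(Add(113, t), -1))
Pow(Add(Function('P')(261), -21899), -1) = Pow(Add(Pow(Add(113, 261), -1), -21899), -1) = Pow(Add(Pow(374, -1), -21899), -1) = Pow(Add(Rational(1, 374), -21899), -1) = Pow(Rational(-8190225, 374), -1) = Rational(-374, 8190225)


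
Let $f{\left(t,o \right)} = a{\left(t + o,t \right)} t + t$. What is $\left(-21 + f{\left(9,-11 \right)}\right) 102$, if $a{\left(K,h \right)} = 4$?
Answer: $2448$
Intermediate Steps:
$f{\left(t,o \right)} = 5 t$ ($f{\left(t,o \right)} = 4 t + t = 5 t$)
$\left(-21 + f{\left(9,-11 \right)}\right) 102 = \left(-21 + 5 \cdot 9\right) 102 = \left(-21 + 45\right) 102 = 24 \cdot 102 = 2448$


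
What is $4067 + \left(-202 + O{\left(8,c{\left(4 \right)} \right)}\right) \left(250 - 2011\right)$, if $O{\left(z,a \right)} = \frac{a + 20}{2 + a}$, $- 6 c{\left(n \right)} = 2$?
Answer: $\frac{1695046}{5} \approx 3.3901 \cdot 10^{5}$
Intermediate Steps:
$c{\left(n \right)} = - \frac{1}{3}$ ($c{\left(n \right)} = \left(- \frac{1}{6}\right) 2 = - \frac{1}{3}$)
$O{\left(z,a \right)} = \frac{20 + a}{2 + a}$
$4067 + \left(-202 + O{\left(8,c{\left(4 \right)} \right)}\right) \left(250 - 2011\right) = 4067 + \left(-202 + \frac{20 - \frac{1}{3}}{2 - \frac{1}{3}}\right) \left(250 - 2011\right) = 4067 + \left(-202 + \frac{1}{\frac{5}{3}} \cdot \frac{59}{3}\right) \left(-1761\right) = 4067 + \left(-202 + \frac{3}{5} \cdot \frac{59}{3}\right) \left(-1761\right) = 4067 + \left(-202 + \frac{59}{5}\right) \left(-1761\right) = 4067 - - \frac{1674711}{5} = 4067 + \frac{1674711}{5} = \frac{1695046}{5}$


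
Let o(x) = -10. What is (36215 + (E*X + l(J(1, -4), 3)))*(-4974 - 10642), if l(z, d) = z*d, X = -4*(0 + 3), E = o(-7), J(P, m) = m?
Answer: -567219968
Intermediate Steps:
E = -10
X = -12 (X = -4*3 = -12)
l(z, d) = d*z
(36215 + (E*X + l(J(1, -4), 3)))*(-4974 - 10642) = (36215 + (-10*(-12) + 3*(-4)))*(-4974 - 10642) = (36215 + (120 - 12))*(-15616) = (36215 + 108)*(-15616) = 36323*(-15616) = -567219968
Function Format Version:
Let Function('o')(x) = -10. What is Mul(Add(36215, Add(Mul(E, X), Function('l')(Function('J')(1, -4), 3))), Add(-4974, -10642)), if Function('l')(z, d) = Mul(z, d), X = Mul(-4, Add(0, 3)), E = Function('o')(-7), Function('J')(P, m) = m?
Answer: -567219968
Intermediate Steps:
E = -10
X = -12 (X = Mul(-4, 3) = -12)
Function('l')(z, d) = Mul(d, z)
Mul(Add(36215, Add(Mul(E, X), Function('l')(Function('J')(1, -4), 3))), Add(-4974, -10642)) = Mul(Add(36215, Add(Mul(-10, -12), Mul(3, -4))), Add(-4974, -10642)) = Mul(Add(36215, Add(120, -12)), -15616) = Mul(Add(36215, 108), -15616) = Mul(36323, -15616) = -567219968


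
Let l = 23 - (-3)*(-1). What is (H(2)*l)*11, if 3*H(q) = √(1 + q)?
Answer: 220*√3/3 ≈ 127.02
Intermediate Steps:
H(q) = √(1 + q)/3
l = 20 (l = 23 - 1*3 = 23 - 3 = 20)
(H(2)*l)*11 = ((√(1 + 2)/3)*20)*11 = ((√3/3)*20)*11 = (20*√3/3)*11 = 220*√3/3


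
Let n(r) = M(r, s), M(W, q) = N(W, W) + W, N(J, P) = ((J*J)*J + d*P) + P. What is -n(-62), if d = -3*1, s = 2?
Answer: 238266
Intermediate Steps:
d = -3
N(J, P) = J**3 - 2*P (N(J, P) = ((J*J)*J - 3*P) + P = (J**2*J - 3*P) + P = (J**3 - 3*P) + P = J**3 - 2*P)
M(W, q) = W**3 - W (M(W, q) = (W**3 - 2*W) + W = W**3 - W)
n(r) = r**3 - r
-n(-62) = -((-62)**3 - 1*(-62)) = -(-238328 + 62) = -1*(-238266) = 238266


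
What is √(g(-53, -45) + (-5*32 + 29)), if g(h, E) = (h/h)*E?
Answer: 4*I*√11 ≈ 13.266*I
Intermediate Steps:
g(h, E) = E (g(h, E) = 1*E = E)
√(g(-53, -45) + (-5*32 + 29)) = √(-45 + (-5*32 + 29)) = √(-45 + (-160 + 29)) = √(-45 - 131) = √(-176) = 4*I*√11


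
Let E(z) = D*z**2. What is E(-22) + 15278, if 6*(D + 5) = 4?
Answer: 39542/3 ≈ 13181.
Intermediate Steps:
D = -13/3 (D = -5 + (1/6)*4 = -5 + 2/3 = -13/3 ≈ -4.3333)
E(z) = -13*z**2/3
E(-22) + 15278 = -13/3*(-22)**2 + 15278 = -13/3*484 + 15278 = -6292/3 + 15278 = 39542/3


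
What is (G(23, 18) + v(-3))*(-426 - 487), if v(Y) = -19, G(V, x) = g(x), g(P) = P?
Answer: 913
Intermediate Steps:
G(V, x) = x
(G(23, 18) + v(-3))*(-426 - 487) = (18 - 19)*(-426 - 487) = -1*(-913) = 913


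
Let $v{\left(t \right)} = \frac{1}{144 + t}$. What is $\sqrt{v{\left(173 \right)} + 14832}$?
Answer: $\frac{\sqrt{1490453165}}{317} \approx 121.79$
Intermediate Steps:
$\sqrt{v{\left(173 \right)} + 14832} = \sqrt{\frac{1}{144 + 173} + 14832} = \sqrt{\frac{1}{317} + 14832} = \sqrt{\frac{4701745}{317}} = \frac{\sqrt{1490453165}}{317}$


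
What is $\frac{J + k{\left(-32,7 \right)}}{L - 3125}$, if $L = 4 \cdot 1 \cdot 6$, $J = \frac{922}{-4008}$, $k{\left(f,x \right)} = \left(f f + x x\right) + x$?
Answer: $- \frac{2163859}{6214404} \approx -0.3482$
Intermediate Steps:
$k{\left(f,x \right)} = x + f^{2} + x^{2}$ ($k{\left(f,x \right)} = \left(f^{2} + x^{2}\right) + x = x + f^{2} + x^{2}$)
$J = - \frac{461}{2004}$ ($J = 922 \left(- \frac{1}{4008}\right) = - \frac{461}{2004} \approx -0.23004$)
$L = 24$ ($L = 4 \cdot 6 = 24$)
$\frac{J + k{\left(-32,7 \right)}}{L - 3125} = \frac{- \frac{461}{2004} + \left(7 + \left(-32\right)^{2} + 7^{2}\right)}{24 - 3125} = \frac{- \frac{461}{2004} + \left(7 + 1024 + 49\right)}{-3101} = \left(- \frac{461}{2004} + 1080\right) \left(- \frac{1}{3101}\right) = \frac{2163859}{2004} \left(- \frac{1}{3101}\right) = - \frac{2163859}{6214404}$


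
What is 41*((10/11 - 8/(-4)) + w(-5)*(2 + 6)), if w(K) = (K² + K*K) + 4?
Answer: 196144/11 ≈ 17831.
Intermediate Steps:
w(K) = 4 + 2*K² (w(K) = (K² + K²) + 4 = 2*K² + 4 = 4 + 2*K²)
41*((10/11 - 8/(-4)) + w(-5)*(2 + 6)) = 41*((10/11 - 8/(-4)) + (4 + 2*(-5)²)*(2 + 6)) = 41*((10*(1/11) - 8*(-¼)) + (4 + 2*25)*8) = 41*((10/11 + 2) + (4 + 50)*8) = 41*(32/11 + 54*8) = 41*(32/11 + 432) = 41*(4784/11) = 196144/11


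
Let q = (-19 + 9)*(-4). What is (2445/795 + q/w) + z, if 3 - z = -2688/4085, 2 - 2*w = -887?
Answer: 1313334826/192472945 ≈ 6.8235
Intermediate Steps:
q = 40 (q = -10*(-4) = 40)
w = 889/2 (w = 1 - ½*(-887) = 1 + 887/2 = 889/2 ≈ 444.50)
z = 14943/4085 (z = 3 - (-2688)/4085 = 3 - 1*(-2688/4085) = 3 + 2688/4085 = 14943/4085 ≈ 3.6580)
(2445/795 + q/w) + z = (2445/795 + 40/(889/2)) + 14943/4085 = (2445*(1/795) + 40*(2/889)) + 14943/4085 = (163/53 + 80/889) + 14943/4085 = 149147/47117 + 14943/4085 = 1313334826/192472945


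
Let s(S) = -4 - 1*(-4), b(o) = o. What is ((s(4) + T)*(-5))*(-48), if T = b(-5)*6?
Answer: -7200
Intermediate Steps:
T = -30 (T = -5*6 = -30)
s(S) = 0 (s(S) = -4 + 4 = 0)
((s(4) + T)*(-5))*(-48) = ((0 - 30)*(-5))*(-48) = -30*(-5)*(-48) = 150*(-48) = -7200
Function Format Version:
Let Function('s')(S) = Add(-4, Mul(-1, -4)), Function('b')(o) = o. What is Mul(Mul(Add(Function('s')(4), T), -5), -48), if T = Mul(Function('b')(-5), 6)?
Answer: -7200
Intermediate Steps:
T = -30 (T = Mul(-5, 6) = -30)
Function('s')(S) = 0 (Function('s')(S) = Add(-4, 4) = 0)
Mul(Mul(Add(Function('s')(4), T), -5), -48) = Mul(Mul(Add(0, -30), -5), -48) = Mul(Mul(-30, -5), -48) = Mul(150, -48) = -7200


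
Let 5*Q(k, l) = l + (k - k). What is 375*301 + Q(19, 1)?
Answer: 564376/5 ≈ 1.1288e+5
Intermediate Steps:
Q(k, l) = l/5 (Q(k, l) = (l + (k - k))/5 = (l + 0)/5 = l/5)
375*301 + Q(19, 1) = 375*301 + (⅕)*1 = 112875 + ⅕ = 564376/5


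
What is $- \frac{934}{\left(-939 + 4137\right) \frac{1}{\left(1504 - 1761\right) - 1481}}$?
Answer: $\frac{811646}{1599} \approx 507.6$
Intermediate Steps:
$- \frac{934}{\left(-939 + 4137\right) \frac{1}{\left(1504 - 1761\right) - 1481}} = - \frac{934}{3198 \frac{1}{\left(1504 - 1761\right) - 1481}} = - \frac{934}{3198 \frac{1}{-257 - 1481}} = - \frac{934}{3198 \frac{1}{-1738}} = - \frac{934}{3198 \left(- \frac{1}{1738}\right)} = - \frac{934}{- \frac{1599}{869}} = \left(-934\right) \left(- \frac{869}{1599}\right) = \frac{811646}{1599}$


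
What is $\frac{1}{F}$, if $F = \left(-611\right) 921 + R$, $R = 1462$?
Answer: $- \frac{1}{561269} \approx -1.7817 \cdot 10^{-6}$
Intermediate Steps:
$F = -561269$ ($F = \left(-611\right) 921 + 1462 = -562731 + 1462 = -561269$)
$\frac{1}{F} = \frac{1}{-561269} = - \frac{1}{561269}$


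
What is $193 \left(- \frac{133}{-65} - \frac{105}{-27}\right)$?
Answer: $\frac{670096}{585} \approx 1145.5$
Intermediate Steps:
$193 \left(- \frac{133}{-65} - \frac{105}{-27}\right) = 193 \left(\left(-133\right) \left(- \frac{1}{65}\right) - - \frac{35}{9}\right) = 193 \left(\frac{133}{65} + \frac{35}{9}\right) = 193 \cdot \frac{3472}{585} = \frac{670096}{585}$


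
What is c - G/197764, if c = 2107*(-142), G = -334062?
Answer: -29584734077/98882 ≈ -2.9919e+5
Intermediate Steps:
c = -299194
c - G/197764 = -299194 - (-334062)/197764 = -299194 - 1*(-167031/98882) = -299194 + 167031/98882 = -29584734077/98882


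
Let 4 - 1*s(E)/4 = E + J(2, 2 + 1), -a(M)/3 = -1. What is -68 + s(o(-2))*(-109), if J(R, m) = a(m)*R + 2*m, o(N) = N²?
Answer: 5164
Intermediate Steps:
a(M) = 3 (a(M) = -3*(-1) = 3)
J(R, m) = 2*m + 3*R (J(R, m) = 3*R + 2*m = 2*m + 3*R)
s(E) = -32 - 4*E (s(E) = 16 - 4*(E + (2*(2 + 1) + 3*2)) = 16 - 4*(E + (2*3 + 6)) = 16 - 4*(E + (6 + 6)) = 16 - 4*(E + 12) = 16 - 4*(12 + E) = 16 + (-48 - 4*E) = -32 - 4*E)
-68 + s(o(-2))*(-109) = -68 + (-32 - 4*(-2)²)*(-109) = -68 + (-32 - 4*4)*(-109) = -68 + (-32 - 16)*(-109) = -68 - 48*(-109) = -68 + 5232 = 5164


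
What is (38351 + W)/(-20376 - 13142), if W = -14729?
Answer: -11811/16759 ≈ -0.70476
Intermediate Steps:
(38351 + W)/(-20376 - 13142) = (38351 - 14729)/(-20376 - 13142) = 23622/(-33518) = 23622*(-1/33518) = -11811/16759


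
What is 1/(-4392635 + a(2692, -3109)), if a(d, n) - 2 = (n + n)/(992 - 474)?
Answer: -259/1137695056 ≈ -2.2765e-7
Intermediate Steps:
a(d, n) = 2 + n/259 (a(d, n) = 2 + (n + n)/(992 - 474) = 2 + (2*n)/518 = 2 + (2*n)*(1/518) = 2 + n/259)
1/(-4392635 + a(2692, -3109)) = 1/(-4392635 + (2 + (1/259)*(-3109))) = 1/(-4392635 + (2 - 3109/259)) = 1/(-4392635 - 2591/259) = 1/(-1137695056/259) = -259/1137695056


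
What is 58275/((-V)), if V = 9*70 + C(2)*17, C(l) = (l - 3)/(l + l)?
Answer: -233100/2503 ≈ -93.128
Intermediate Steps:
C(l) = (-3 + l)/(2*l) (C(l) = (-3 + l)/((2*l)) = (-3 + l)*(1/(2*l)) = (-3 + l)/(2*l))
V = 2503/4 (V = 9*70 + ((½)*(-3 + 2)/2)*17 = 630 + ((½)*(½)*(-1))*17 = 630 - ¼*17 = 630 - 17/4 = 2503/4 ≈ 625.75)
58275/((-V)) = 58275/((-1*2503/4)) = 58275/(-2503/4) = 58275*(-4/2503) = -233100/2503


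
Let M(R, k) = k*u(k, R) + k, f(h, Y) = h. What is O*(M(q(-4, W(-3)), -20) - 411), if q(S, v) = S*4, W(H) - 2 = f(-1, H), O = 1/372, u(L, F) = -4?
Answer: -117/124 ≈ -0.94355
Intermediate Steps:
O = 1/372 ≈ 0.0026882
W(H) = 1 (W(H) = 2 - 1 = 1)
q(S, v) = 4*S
M(R, k) = -3*k (M(R, k) = k*(-4) + k = -4*k + k = -3*k)
O*(M(q(-4, W(-3)), -20) - 411) = (-3*(-20) - 411)/372 = (60 - 411)/372 = (1/372)*(-351) = -117/124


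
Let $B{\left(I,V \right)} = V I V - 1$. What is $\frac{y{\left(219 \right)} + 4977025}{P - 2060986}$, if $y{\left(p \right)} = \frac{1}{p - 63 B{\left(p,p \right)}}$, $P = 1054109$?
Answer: $- \frac{3293385212335874}{666268267175895} \approx -4.943$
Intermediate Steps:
$B{\left(I,V \right)} = -1 + I V^{2}$ ($B{\left(I,V \right)} = I V V - 1 = I V^{2} - 1 = -1 + I V^{2}$)
$y{\left(p \right)} = \frac{1}{63 + p - 63 p^{3}}$ ($y{\left(p \right)} = \frac{1}{p - 63 \left(-1 + p p^{2}\right)} = \frac{1}{p - 63 \left(-1 + p^{3}\right)} = \frac{1}{p - \left(-63 + 63 p^{3}\right)} = \frac{1}{63 + p - 63 p^{3}}$)
$\frac{y{\left(219 \right)} + 4977025}{P - 2060986} = \frac{\frac{1}{63 + 219 - 63 \cdot 219^{3}} + 4977025}{1054109 - 2060986} = \frac{\frac{1}{63 + 219 - 661717917} + 4977025}{-1006877} = \left(\frac{1}{63 + 219 - 661717917} + 4977025\right) \left(- \frac{1}{1006877}\right) = \left(\frac{1}{-661717635} + 4977025\right) \left(- \frac{1}{1006877}\right) = \left(- \frac{1}{661717635} + 4977025\right) \left(- \frac{1}{1006877}\right) = \frac{3293385212335874}{661717635} \left(- \frac{1}{1006877}\right) = - \frac{3293385212335874}{666268267175895}$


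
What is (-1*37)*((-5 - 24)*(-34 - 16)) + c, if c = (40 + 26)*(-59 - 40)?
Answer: -60184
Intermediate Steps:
c = -6534 (c = 66*(-99) = -6534)
(-1*37)*((-5 - 24)*(-34 - 16)) + c = (-1*37)*((-5 - 24)*(-34 - 16)) - 6534 = -(-1073)*(-50) - 6534 = -37*1450 - 6534 = -53650 - 6534 = -60184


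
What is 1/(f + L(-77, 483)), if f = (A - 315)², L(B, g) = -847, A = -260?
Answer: 1/329778 ≈ 3.0323e-6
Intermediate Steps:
f = 330625 (f = (-260 - 315)² = (-575)² = 330625)
1/(f + L(-77, 483)) = 1/(330625 - 847) = 1/329778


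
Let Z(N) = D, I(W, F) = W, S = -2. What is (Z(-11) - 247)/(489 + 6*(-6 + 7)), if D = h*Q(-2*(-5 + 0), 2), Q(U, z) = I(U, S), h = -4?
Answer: -287/495 ≈ -0.57980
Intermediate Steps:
Q(U, z) = U
D = -40 (D = -(-8)*(-5 + 0) = -(-8)*(-5) = -4*10 = -40)
Z(N) = -40
(Z(-11) - 247)/(489 + 6*(-6 + 7)) = (-40 - 247)/(489 + 6*(-6 + 7)) = -287/(489 + 6*1) = -287/(489 + 6) = -287/495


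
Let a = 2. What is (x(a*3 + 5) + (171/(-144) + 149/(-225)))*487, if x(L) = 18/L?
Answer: -4114663/39600 ≈ -103.91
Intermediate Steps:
(x(a*3 + 5) + (171/(-144) + 149/(-225)))*487 = (18/(2*3 + 5) + (171/(-144) + 149/(-225)))*487 = (18/(6 + 5) + (171*(-1/144) + 149*(-1/225)))*487 = (18/11 + (-19/16 - 149/225))*487 = (18*(1/11) - 6659/3600)*487 = (18/11 - 6659/3600)*487 = -8449/39600*487 = -4114663/39600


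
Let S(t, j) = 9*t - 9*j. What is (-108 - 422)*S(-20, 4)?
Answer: 114480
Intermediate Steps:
S(t, j) = -9*j + 9*t
(-108 - 422)*S(-20, 4) = (-108 - 422)*(-9*4 + 9*(-20)) = -530*(-36 - 180) = -530*(-216) = 114480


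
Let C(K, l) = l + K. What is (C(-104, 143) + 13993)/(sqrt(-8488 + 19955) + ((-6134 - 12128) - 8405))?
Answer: -187095672/355558711 - 7016*sqrt(11467)/355558711 ≈ -0.52831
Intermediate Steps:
C(K, l) = K + l
(C(-104, 143) + 13993)/(sqrt(-8488 + 19955) + ((-6134 - 12128) - 8405)) = ((-104 + 143) + 13993)/(sqrt(-8488 + 19955) + ((-6134 - 12128) - 8405)) = (39 + 13993)/(sqrt(11467) + (-18262 - 8405)) = 14032/(sqrt(11467) - 26667) = 14032/(-26667 + sqrt(11467))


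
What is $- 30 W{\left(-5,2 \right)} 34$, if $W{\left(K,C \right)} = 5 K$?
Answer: $25500$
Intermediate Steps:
$- 30 W{\left(-5,2 \right)} 34 = - 30 \cdot 5 \left(-5\right) 34 = \left(-30\right) \left(-25\right) 34 = 750 \cdot 34 = 25500$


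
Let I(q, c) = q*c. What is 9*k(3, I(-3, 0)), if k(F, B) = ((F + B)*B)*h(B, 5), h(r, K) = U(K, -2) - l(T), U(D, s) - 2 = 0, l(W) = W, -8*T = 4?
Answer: 0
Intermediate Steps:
T = -½ (T = -⅛*4 = -½ ≈ -0.50000)
I(q, c) = c*q
U(D, s) = 2 (U(D, s) = 2 + 0 = 2)
h(r, K) = 5/2 (h(r, K) = 2 - 1*(-½) = 2 + ½ = 5/2)
k(F, B) = 5*B*(B + F)/2 (k(F, B) = ((F + B)*B)*(5/2) = ((B + F)*B)*(5/2) = (B*(B + F))*(5/2) = 5*B*(B + F)/2)
9*k(3, I(-3, 0)) = 9*(5*(0*(-3))*(0*(-3) + 3)/2) = 9*((5/2)*0*(0 + 3)) = 9*((5/2)*0*3) = 9*0 = 0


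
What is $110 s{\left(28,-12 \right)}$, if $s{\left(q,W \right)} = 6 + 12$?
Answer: $1980$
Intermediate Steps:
$s{\left(q,W \right)} = 18$
$110 s{\left(28,-12 \right)} = 110 \cdot 18 = 1980$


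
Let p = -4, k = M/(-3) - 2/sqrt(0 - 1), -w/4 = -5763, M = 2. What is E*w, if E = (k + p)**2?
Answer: 1229440/3 - 430304*I ≈ 4.0981e+5 - 4.303e+5*I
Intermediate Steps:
w = 23052 (w = -4*(-5763) = 23052)
k = -2/3 + 2*I (k = 2/(-3) - 2/sqrt(0 - 1) = 2*(-1/3) - 2*(-I) = -2/3 - 2*(-I) = -2/3 - (-2)*I = -2/3 + 2*I ≈ -0.66667 + 2.0*I)
E = (-14/3 + 2*I)**2 (E = ((-2/3 + 2*I) - 4)**2 = (-14/3 + 2*I)**2 ≈ 17.778 - 18.667*I)
E*w = (160/9 - 56*I/3)*23052 = 1229440/3 - 430304*I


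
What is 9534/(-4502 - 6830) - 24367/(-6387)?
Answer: 107616593/36188742 ≈ 2.9738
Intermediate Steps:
9534/(-4502 - 6830) - 24367/(-6387) = 9534/(-11332) - 24367*(-1/6387) = 9534*(-1/11332) + 24367/6387 = -4767/5666 + 24367/6387 = 107616593/36188742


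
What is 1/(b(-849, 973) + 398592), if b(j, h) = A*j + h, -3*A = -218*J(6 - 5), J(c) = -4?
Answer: 1/646341 ≈ 1.5472e-6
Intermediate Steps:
A = -872/3 (A = -(-218)*(-4)/3 = -⅓*872 = -872/3 ≈ -290.67)
b(j, h) = h - 872*j/3 (b(j, h) = -872*j/3 + h = h - 872*j/3)
1/(b(-849, 973) + 398592) = 1/((973 - 872/3*(-849)) + 398592) = 1/((973 + 246776) + 398592) = 1/(247749 + 398592) = 1/646341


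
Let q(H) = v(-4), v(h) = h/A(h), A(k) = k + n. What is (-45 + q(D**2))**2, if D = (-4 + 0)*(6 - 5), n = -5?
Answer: 160801/81 ≈ 1985.2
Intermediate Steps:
D = -4 (D = -4*1 = -4)
A(k) = -5 + k (A(k) = k - 5 = -5 + k)
v(h) = h/(-5 + h)
q(H) = 4/9 (q(H) = -4/(-5 - 4) = -4/(-9) = -4*(-1/9) = 4/9)
(-45 + q(D**2))**2 = (-45 + 4/9)**2 = (-401/9)**2 = 160801/81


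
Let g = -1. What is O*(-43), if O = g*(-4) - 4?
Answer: 0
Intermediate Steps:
O = 0 (O = -1*(-4) - 4 = 4 - 4 = 0)
O*(-43) = 0*(-43) = 0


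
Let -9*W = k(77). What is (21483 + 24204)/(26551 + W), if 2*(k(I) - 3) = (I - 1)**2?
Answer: 411183/236068 ≈ 1.7418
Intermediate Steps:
k(I) = 3 + (-1 + I)**2/2 (k(I) = 3 + (I - 1)**2/2 = 3 + (-1 + I)**2/2)
W = -2891/9 (W = -(3 + (-1 + 77)**2/2)/9 = -(3 + (1/2)*76**2)/9 = -(3 + (1/2)*5776)/9 = -(3 + 2888)/9 = -1/9*2891 = -2891/9 ≈ -321.22)
(21483 + 24204)/(26551 + W) = (21483 + 24204)/(26551 - 2891/9) = 45687/(236068/9) = 45687*(9/236068) = 411183/236068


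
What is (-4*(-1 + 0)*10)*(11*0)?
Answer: 0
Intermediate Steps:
(-4*(-1 + 0)*10)*(11*0) = (-4*(-1)*10)*0 = (4*10)*0 = 40*0 = 0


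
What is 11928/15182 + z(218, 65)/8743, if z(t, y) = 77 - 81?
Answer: 52112888/66368113 ≈ 0.78521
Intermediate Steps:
z(t, y) = -4
11928/15182 + z(218, 65)/8743 = 11928/15182 - 4/8743 = 11928*(1/15182) - 4*1/8743 = 5964/7591 - 4/8743 = 52112888/66368113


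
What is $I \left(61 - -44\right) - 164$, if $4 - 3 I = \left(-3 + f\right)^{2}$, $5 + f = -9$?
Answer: $-10139$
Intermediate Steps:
$f = -14$ ($f = -5 - 9 = -14$)
$I = -95$ ($I = \frac{4}{3} - \frac{\left(-3 - 14\right)^{2}}{3} = \frac{4}{3} - \frac{\left(-17\right)^{2}}{3} = \frac{4}{3} - \frac{289}{3} = -95$)
$I \left(61 - -44\right) - 164 = - 95 \left(61 - -44\right) - 164 = - 95 \left(61 + 44\right) - 164 = \left(-95\right) 105 - 164 = -9975 - 164 = -10139$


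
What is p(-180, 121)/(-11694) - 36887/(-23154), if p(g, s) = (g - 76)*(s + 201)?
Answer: 389997851/45127146 ≈ 8.6422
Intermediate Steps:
p(g, s) = (-76 + g)*(201 + s)
p(-180, 121)/(-11694) - 36887/(-23154) = (-15276 - 76*121 + 201*(-180) - 180*121)/(-11694) - 36887/(-23154) = (-15276 - 9196 - 36180 - 21780)*(-1/11694) - 36887*(-1/23154) = -82432*(-1/11694) + 36887/23154 = 41216/5847 + 36887/23154 = 389997851/45127146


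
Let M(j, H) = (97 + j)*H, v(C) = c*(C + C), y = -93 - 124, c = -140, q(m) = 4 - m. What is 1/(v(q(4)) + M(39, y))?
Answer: -1/29512 ≈ -3.3885e-5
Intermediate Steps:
y = -217
v(C) = -280*C (v(C) = -140*(C + C) = -280*C)
M(j, H) = H*(97 + j)
1/(v(q(4)) + M(39, y)) = 1/(-280*(4 - 1*4) - 217*(97 + 39)) = 1/(-280*(4 - 4) - 217*136) = 1/(-280*0 - 29512) = 1/(0 - 29512) = 1/(-29512) = -1/29512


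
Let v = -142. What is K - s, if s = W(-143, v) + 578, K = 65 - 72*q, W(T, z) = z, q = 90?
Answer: -6851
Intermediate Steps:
K = -6415 (K = 65 - 72*90 = 65 - 6480 = -6415)
s = 436 (s = -142 + 578 = 436)
K - s = -6415 - 1*436 = -6415 - 436 = -6851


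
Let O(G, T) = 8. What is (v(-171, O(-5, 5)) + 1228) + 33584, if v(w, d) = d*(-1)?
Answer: 34804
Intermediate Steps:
v(w, d) = -d
(v(-171, O(-5, 5)) + 1228) + 33584 = (-1*8 + 1228) + 33584 = (-8 + 1228) + 33584 = 1220 + 33584 = 34804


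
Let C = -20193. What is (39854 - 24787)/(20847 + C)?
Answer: 15067/654 ≈ 23.038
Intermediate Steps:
(39854 - 24787)/(20847 + C) = (39854 - 24787)/(20847 - 20193) = 15067/654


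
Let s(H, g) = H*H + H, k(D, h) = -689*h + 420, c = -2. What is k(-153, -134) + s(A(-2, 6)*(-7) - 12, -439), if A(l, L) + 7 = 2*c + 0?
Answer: 97036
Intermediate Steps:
A(l, L) = -11 (A(l, L) = -7 + (2*(-2) + 0) = -7 + (-4 + 0) = -7 - 4 = -11)
k(D, h) = 420 - 689*h
s(H, g) = H + H² (s(H, g) = H² + H = H + H²)
k(-153, -134) + s(A(-2, 6)*(-7) - 12, -439) = (420 - 689*(-134)) + (-11*(-7) - 12)*(1 + (-11*(-7) - 12)) = (420 + 92326) + (77 - 12)*(1 + (77 - 12)) = 92746 + 65*(1 + 65) = 92746 + 65*66 = 92746 + 4290 = 97036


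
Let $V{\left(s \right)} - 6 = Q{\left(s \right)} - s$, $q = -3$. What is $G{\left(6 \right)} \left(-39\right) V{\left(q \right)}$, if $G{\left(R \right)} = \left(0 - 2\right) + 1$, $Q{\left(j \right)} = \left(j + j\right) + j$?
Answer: $0$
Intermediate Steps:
$Q{\left(j \right)} = 3 j$ ($Q{\left(j \right)} = 2 j + j = 3 j$)
$G{\left(R \right)} = -1$ ($G{\left(R \right)} = -2 + 1 = -1$)
$V{\left(s \right)} = 6 + 2 s$ ($V{\left(s \right)} = 6 + \left(3 s - s\right) = 6 + 2 s$)
$G{\left(6 \right)} \left(-39\right) V{\left(q \right)} = \left(-1\right) \left(-39\right) \left(6 + 2 \left(-3\right)\right) = 39 \left(6 - 6\right) = 39 \cdot 0 = 0$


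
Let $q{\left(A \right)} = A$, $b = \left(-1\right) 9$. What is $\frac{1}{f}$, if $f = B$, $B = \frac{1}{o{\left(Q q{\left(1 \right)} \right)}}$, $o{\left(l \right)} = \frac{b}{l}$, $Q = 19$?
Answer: $- \frac{9}{19} \approx -0.47368$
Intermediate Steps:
$b = -9$
$o{\left(l \right)} = - \frac{9}{l}$
$B = - \frac{19}{9}$ ($B = \frac{1}{\left(-9\right) \frac{1}{19 \cdot 1}} = \frac{1}{\left(-9\right) \frac{1}{19}} = \frac{1}{- \frac{9}{19}} = - \frac{19}{9} \approx -2.1111$)
$f = - \frac{19}{9} \approx -2.1111$
$\frac{1}{f} = \frac{1}{- \frac{19}{9}} = - \frac{9}{19}$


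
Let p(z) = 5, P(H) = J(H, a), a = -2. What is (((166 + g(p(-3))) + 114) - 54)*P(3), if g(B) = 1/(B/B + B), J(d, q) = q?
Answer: -1357/3 ≈ -452.33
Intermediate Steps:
P(H) = -2
g(B) = 1/(1 + B)
(((166 + g(p(-3))) + 114) - 54)*P(3) = (((166 + 1/(1 + 5)) + 114) - 54)*(-2) = (((166 + 1/6) + 114) - 54)*(-2) = (((166 + ⅙) + 114) - 54)*(-2) = ((997/6 + 114) - 54)*(-2) = (1681/6 - 54)*(-2) = (1357/6)*(-2) = -1357/3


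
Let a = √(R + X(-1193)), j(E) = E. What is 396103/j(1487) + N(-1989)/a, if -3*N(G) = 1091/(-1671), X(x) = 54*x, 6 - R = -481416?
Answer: 396103/1487 + 1091*√4170/209042100 ≈ 266.38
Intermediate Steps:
R = 481422 (R = 6 - 1*(-481416) = 6 + 481416 = 481422)
a = 10*√4170 (a = √(481422 + 54*(-1193)) = √(481422 - 64422) = √417000 = 10*√4170 ≈ 645.76)
N(G) = 1091/5013 (N(G) = -1091/(3*(-1671)) = -1091*(-1)/(3*1671) = -⅓*(-1091/1671) = 1091/5013)
396103/j(1487) + N(-1989)/a = 396103/1487 + 1091/(5013*((10*√4170))) = 396103*(1/1487) + 1091*(√4170/41700)/5013 = 396103/1487 + 1091*√4170/209042100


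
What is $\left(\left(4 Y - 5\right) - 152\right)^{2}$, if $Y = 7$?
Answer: $16641$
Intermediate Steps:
$\left(\left(4 Y - 5\right) - 152\right)^{2} = \left(\left(4 \cdot 7 - 5\right) - 152\right)^{2} = \left(\left(28 - 5\right) - 152\right)^{2} = \left(23 - 152\right)^{2} = \left(-129\right)^{2} = 16641$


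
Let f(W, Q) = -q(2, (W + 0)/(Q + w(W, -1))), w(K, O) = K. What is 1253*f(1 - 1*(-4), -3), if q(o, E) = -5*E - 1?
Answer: 33831/2 ≈ 16916.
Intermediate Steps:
q(o, E) = -1 - 5*E
f(W, Q) = 1 + 5*W/(Q + W) (f(W, Q) = -(-1 - 5*(W + 0)/(Q + W)) = -(-1 - 5*W/(Q + W)) = 1 + 5*W/(Q + W))
1253*f(1 - 1*(-4), -3) = 1253*((-3 + 6*(1 - 1*(-4)))/(-3 + (1 - 1*(-4)))) = 1253*((-3 + 6*(1 + 4))/(-3 + (1 + 4))) = 1253*((-3 + 6*5)/(-3 + 5)) = 1253*((-3 + 30)/2) = 1253*((1/2)*27) = 1253*(27/2) = 33831/2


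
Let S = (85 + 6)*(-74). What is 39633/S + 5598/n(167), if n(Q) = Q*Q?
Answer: -1067627805/187804526 ≈ -5.6848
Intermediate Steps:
S = -6734 (S = 91*(-74) = -6734)
n(Q) = Q²
39633/S + 5598/n(167) = 39633/(-6734) + 5598/(167²) = 39633*(-1/6734) + 5598/27889 = -39633/6734 + 5598*(1/27889) = -39633/6734 + 5598/27889 = -1067627805/187804526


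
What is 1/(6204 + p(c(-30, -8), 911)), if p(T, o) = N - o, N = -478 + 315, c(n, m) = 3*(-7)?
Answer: 1/5130 ≈ 0.00019493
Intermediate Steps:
c(n, m) = -21
N = -163
p(T, o) = -163 - o
1/(6204 + p(c(-30, -8), 911)) = 1/(6204 + (-163 - 1*911)) = 1/(6204 + (-163 - 911)) = 1/(6204 - 1074) = 1/5130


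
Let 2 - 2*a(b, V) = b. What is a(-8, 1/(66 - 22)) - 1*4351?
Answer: -4346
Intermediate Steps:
a(b, V) = 1 - b/2
a(-8, 1/(66 - 22)) - 1*4351 = (1 - ½*(-8)) - 1*4351 = (1 + 4) - 4351 = 5 - 4351 = -4346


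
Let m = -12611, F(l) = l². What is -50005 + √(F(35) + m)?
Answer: -50005 + I*√11386 ≈ -50005.0 + 106.71*I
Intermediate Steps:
-50005 + √(F(35) + m) = -50005 + √(35² - 12611) = -50005 + √(1225 - 12611) = -50005 + √(-11386) = -50005 + I*√11386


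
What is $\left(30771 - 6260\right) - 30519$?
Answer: $-6008$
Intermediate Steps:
$\left(30771 - 6260\right) - 30519 = 24511 - 30519 = -6008$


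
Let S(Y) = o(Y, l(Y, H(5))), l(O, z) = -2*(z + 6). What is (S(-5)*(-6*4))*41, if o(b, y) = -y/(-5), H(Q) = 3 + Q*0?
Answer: 17712/5 ≈ 3542.4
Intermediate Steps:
H(Q) = 3 (H(Q) = 3 + 0 = 3)
l(O, z) = -12 - 2*z (l(O, z) = -2*(6 + z) = -12 - 2*z)
o(b, y) = y/5 (o(b, y) = -y*(-1)/5 = -(-1)*y/5 = y/5)
S(Y) = -18/5 (S(Y) = (-12 - 2*3)/5 = (-12 - 6)/5 = (⅕)*(-18) = -18/5)
(S(-5)*(-6*4))*41 = -(-108)*4/5*41 = -18/5*(-24)*41 = (432/5)*41 = 17712/5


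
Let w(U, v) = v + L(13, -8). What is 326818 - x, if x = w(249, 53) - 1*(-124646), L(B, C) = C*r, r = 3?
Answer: 202143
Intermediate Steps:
L(B, C) = 3*C (L(B, C) = C*3 = 3*C)
w(U, v) = -24 + v (w(U, v) = v + 3*(-8) = v - 24 = -24 + v)
x = 124675 (x = (-24 + 53) - 1*(-124646) = 29 + 124646 = 124675)
326818 - x = 326818 - 1*124675 = 326818 - 124675 = 202143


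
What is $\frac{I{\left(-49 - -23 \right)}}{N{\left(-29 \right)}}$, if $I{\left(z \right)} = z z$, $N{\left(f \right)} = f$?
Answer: $- \frac{676}{29} \approx -23.31$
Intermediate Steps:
$I{\left(z \right)} = z^{2}$
$\frac{I{\left(-49 - -23 \right)}}{N{\left(-29 \right)}} = \frac{\left(-49 - -23\right)^{2}}{-29} = \left(-49 + 23\right)^{2} \left(- \frac{1}{29}\right) = \left(-26\right)^{2} \left(- \frac{1}{29}\right) = 676 \left(- \frac{1}{29}\right) = - \frac{676}{29}$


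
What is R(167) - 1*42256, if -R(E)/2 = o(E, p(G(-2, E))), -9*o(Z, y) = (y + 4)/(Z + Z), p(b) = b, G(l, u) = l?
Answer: -63510766/1503 ≈ -42256.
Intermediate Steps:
o(Z, y) = -(4 + y)/(18*Z) (o(Z, y) = -(y + 4)/(9*(Z + Z)) = -(4 + y)/(9*(2*Z)) = -(4 + y)*1/(2*Z)/9 = -(4 + y)/(18*Z))
R(E) = 2/(9*E) (R(E) = -(-4 - 1*(-2))/(9*E) = -(-4 + 2)/(9*E) = -(-2)/(9*E) = 2/(9*E))
R(167) - 1*42256 = (2/9)/167 - 1*42256 = (2/9)*(1/167) - 42256 = 2/1503 - 42256 = -63510766/1503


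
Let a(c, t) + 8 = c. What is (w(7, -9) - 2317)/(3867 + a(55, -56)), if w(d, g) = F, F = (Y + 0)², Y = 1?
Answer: -1158/1957 ≈ -0.59172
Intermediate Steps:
a(c, t) = -8 + c
F = 1 (F = (1 + 0)² = 1² = 1)
w(d, g) = 1
(w(7, -9) - 2317)/(3867 + a(55, -56)) = (1 - 2317)/(3867 + (-8 + 55)) = -2316/(3867 + 47) = -2316/3914 = -2316*1/3914 = -1158/1957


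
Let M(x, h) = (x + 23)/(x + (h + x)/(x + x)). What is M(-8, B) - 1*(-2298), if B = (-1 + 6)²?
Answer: 66594/29 ≈ 2296.3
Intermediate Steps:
B = 25 (B = 5² = 25)
M(x, h) = (23 + x)/(x + (h + x)/(2*x)) (M(x, h) = (23 + x)/(x + (h + x)/((2*x))) = (23 + x)/(x + (h + x)*(1/(2*x))) = (23 + x)/(x + (h + x)/(2*x)))
M(-8, B) - 1*(-2298) = 2*(-8)*(23 - 8)/(25 - 8 + 2*(-8)²) - 1*(-2298) = 2*(-8)*15/(25 - 8 + 2*64) + 2298 = 2*(-8)*15/(25 - 8 + 128) + 2298 = 2*(-8)*15/145 + 2298 = 2*(-8)*(1/145)*15 + 2298 = -48/29 + 2298 = 66594/29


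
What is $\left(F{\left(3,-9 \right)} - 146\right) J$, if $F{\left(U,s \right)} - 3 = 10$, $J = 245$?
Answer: $-32585$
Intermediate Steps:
$F{\left(U,s \right)} = 13$ ($F{\left(U,s \right)} = 3 + 10 = 13$)
$\left(F{\left(3,-9 \right)} - 146\right) J = \left(13 - 146\right) 245 = \left(-133\right) 245 = -32585$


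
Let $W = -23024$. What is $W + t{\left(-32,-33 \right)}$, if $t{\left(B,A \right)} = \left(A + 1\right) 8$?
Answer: $-23280$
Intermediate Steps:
$t{\left(B,A \right)} = 8 + 8 A$ ($t{\left(B,A \right)} = \left(1 + A\right) 8 = 8 + 8 A$)
$W + t{\left(-32,-33 \right)} = -23024 + \left(8 + 8 \left(-33\right)\right) = -23024 + \left(8 - 264\right) = -23024 - 256 = -23280$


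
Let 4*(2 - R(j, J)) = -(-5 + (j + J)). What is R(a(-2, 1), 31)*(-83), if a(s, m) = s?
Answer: -664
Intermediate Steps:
R(j, J) = 3/4 + J/4 + j/4 (R(j, J) = 2 - (-1)*(-5 + (j + J))/4 = 2 - (-1)*(-5 + (J + j))/4 = 2 - (-1)*(-5 + J + j)/4 = 2 - (5 - J - j)/4 = 2 + (-5/4 + J/4 + j/4) = 3/4 + J/4 + j/4)
R(a(-2, 1), 31)*(-83) = (3/4 + (1/4)*31 + (1/4)*(-2))*(-83) = (3/4 + 31/4 - 1/2)*(-83) = 8*(-83) = -664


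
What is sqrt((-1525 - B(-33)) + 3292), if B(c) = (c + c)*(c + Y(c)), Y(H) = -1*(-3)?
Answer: I*sqrt(213) ≈ 14.595*I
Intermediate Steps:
Y(H) = 3
B(c) = 2*c*(3 + c) (B(c) = (c + c)*(c + 3) = (2*c)*(3 + c) = 2*c*(3 + c))
sqrt((-1525 - B(-33)) + 3292) = sqrt((-1525 - 2*(-33)*(3 - 33)) + 3292) = sqrt((-1525 - 2*(-33)*(-30)) + 3292) = sqrt((-1525 - 1*1980) + 3292) = sqrt((-1525 - 1980) + 3292) = sqrt(-3505 + 3292) = sqrt(-213) = I*sqrt(213)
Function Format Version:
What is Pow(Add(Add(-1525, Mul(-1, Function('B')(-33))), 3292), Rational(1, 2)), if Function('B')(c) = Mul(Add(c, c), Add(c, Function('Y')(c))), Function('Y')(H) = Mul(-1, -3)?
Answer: Mul(I, Pow(213, Rational(1, 2))) ≈ Mul(14.595, I)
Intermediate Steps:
Function('Y')(H) = 3
Function('B')(c) = Mul(2, c, Add(3, c)) (Function('B')(c) = Mul(Add(c, c), Add(c, 3)) = Mul(Mul(2, c), Add(3, c)) = Mul(2, c, Add(3, c)))
Pow(Add(Add(-1525, Mul(-1, Function('B')(-33))), 3292), Rational(1, 2)) = Pow(Add(Add(-1525, Mul(-1, Mul(2, -33, Add(3, -33)))), 3292), Rational(1, 2)) = Pow(Add(Add(-1525, Mul(-1, Mul(2, -33, -30))), 3292), Rational(1, 2)) = Pow(Add(Add(-1525, Mul(-1, 1980)), 3292), Rational(1, 2)) = Pow(Add(Add(-1525, -1980), 3292), Rational(1, 2)) = Pow(Add(-3505, 3292), Rational(1, 2)) = Pow(-213, Rational(1, 2)) = Mul(I, Pow(213, Rational(1, 2)))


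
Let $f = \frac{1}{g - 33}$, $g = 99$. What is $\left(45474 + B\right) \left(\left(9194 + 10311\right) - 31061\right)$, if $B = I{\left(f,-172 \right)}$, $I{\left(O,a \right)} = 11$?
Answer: $-525624660$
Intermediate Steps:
$f = \frac{1}{66}$ ($f = \frac{1}{99 - 33} = \frac{1}{66} \approx 0.015152$)
$B = 11$
$\left(45474 + B\right) \left(\left(9194 + 10311\right) - 31061\right) = \left(45474 + 11\right) \left(\left(9194 + 10311\right) - 31061\right) = 45485 \left(19505 - 31061\right) = 45485 \left(-11556\right) = -525624660$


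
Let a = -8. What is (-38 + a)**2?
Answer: 2116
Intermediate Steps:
(-38 + a)**2 = (-38 - 8)**2 = (-46)**2 = 2116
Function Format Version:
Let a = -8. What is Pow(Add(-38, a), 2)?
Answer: 2116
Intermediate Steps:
Pow(Add(-38, a), 2) = Pow(Add(-38, -8), 2) = Pow(-46, 2) = 2116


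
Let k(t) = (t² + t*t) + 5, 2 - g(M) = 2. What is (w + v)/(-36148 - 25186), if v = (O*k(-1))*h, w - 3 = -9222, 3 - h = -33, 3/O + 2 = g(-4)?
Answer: 1371/8762 ≈ 0.15647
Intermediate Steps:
g(M) = 0 (g(M) = 2 - 1*2 = 2 - 2 = 0)
O = -3/2 (O = 3/(-2 + 0) = 3/(-2) = 3*(-½) = -3/2 ≈ -1.5000)
h = 36 (h = 3 - 1*(-33) = 3 + 33 = 36)
w = -9219 (w = 3 - 9222 = -9219)
k(t) = 5 + 2*t² (k(t) = (t² + t²) + 5 = 2*t² + 5 = 5 + 2*t²)
v = -378 (v = -3*(5 + 2*(-1)²)/2*36 = -3*(5 + 2*1)/2*36 = -3*(5 + 2)/2*36 = -3/2*7*36 = -21/2*36 = -378)
(w + v)/(-36148 - 25186) = (-9219 - 378)/(-36148 - 25186) = -9597/(-61334) = -9597*(-1/61334) = 1371/8762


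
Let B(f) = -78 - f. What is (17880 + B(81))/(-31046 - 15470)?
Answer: -17721/46516 ≈ -0.38097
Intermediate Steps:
(17880 + B(81))/(-31046 - 15470) = (17880 + (-78 - 1*81))/(-31046 - 15470) = (17880 + (-78 - 81))/(-46516) = (17880 - 159)*(-1/46516) = 17721*(-1/46516) = -17721/46516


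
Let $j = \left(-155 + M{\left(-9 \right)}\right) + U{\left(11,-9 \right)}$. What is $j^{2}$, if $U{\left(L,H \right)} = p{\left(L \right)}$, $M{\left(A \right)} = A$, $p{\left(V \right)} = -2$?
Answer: $27556$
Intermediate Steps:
$U{\left(L,H \right)} = -2$
$j = -166$ ($j = \left(-155 - 9\right) - 2 = -164 - 2 = -166$)
$j^{2} = \left(-166\right)^{2} = 27556$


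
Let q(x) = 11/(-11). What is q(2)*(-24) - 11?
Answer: 13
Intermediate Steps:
q(x) = -1 (q(x) = 11*(-1/11) = -1)
q(2)*(-24) - 11 = -1*(-24) - 11 = 24 - 11 = 13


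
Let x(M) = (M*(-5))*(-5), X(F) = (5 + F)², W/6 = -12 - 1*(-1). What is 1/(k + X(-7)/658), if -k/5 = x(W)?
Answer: 329/2714252 ≈ 0.00012121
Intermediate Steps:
W = -66 (W = 6*(-12 - 1*(-1)) = 6*(-12 + 1) = 6*(-11) = -66)
x(M) = 25*M (x(M) = -5*M*(-5) = 25*M)
k = 8250 (k = -125*(-66) = -5*(-1650) = 8250)
1/(k + X(-7)/658) = 1/(8250 + (5 - 7)²/658) = 1/(8250 + (-2)²*(1/658)) = 1/(8250 + 4*(1/658)) = 1/(8250 + 2/329) = 1/(2714252/329) = 329/2714252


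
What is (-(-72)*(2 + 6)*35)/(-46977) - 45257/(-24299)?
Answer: 77912869/54356863 ≈ 1.4334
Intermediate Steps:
(-(-72)*(2 + 6)*35)/(-46977) - 45257/(-24299) = (-(-72)*8*35)*(-1/46977) - 45257*(-1/24299) = (-36*(-16)*35)*(-1/46977) + 45257/24299 = (576*35)*(-1/46977) + 45257/24299 = 20160*(-1/46977) + 45257/24299 = -960/2237 + 45257/24299 = 77912869/54356863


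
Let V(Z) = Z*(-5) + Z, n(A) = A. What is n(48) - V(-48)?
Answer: -144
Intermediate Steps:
V(Z) = -4*Z (V(Z) = -5*Z + Z = -4*Z)
n(48) - V(-48) = 48 - (-4)*(-48) = 48 - 1*192 = 48 - 192 = -144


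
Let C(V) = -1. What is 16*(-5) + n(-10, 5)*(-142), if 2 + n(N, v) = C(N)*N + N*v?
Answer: 5884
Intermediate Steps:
n(N, v) = -2 - N + N*v (n(N, v) = -2 + (-N + N*v) = -2 - N + N*v)
16*(-5) + n(-10, 5)*(-142) = 16*(-5) + (-2 - 1*(-10) - 10*5)*(-142) = -80 + (-2 + 10 - 50)*(-142) = -80 - 42*(-142) = -80 + 5964 = 5884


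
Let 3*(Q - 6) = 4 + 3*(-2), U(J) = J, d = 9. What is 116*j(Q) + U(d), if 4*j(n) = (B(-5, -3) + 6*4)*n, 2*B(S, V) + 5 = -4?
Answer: 3025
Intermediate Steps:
B(S, V) = -9/2 (B(S, V) = -5/2 + (1/2)*(-4) = -5/2 - 2 = -9/2)
Q = 16/3 (Q = 6 + (4 + 3*(-2))/3 = 6 + (4 - 6)/3 = 6 + (1/3)*(-2) = 6 - 2/3 = 16/3 ≈ 5.3333)
j(n) = 39*n/8 (j(n) = ((-9/2 + 6*4)*n)/4 = ((-9/2 + 24)*n)/4 = (39*n/2)/4 = 39*n/8)
116*j(Q) + U(d) = 116*((39/8)*(16/3)) + 9 = 116*26 + 9 = 3016 + 9 = 3025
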